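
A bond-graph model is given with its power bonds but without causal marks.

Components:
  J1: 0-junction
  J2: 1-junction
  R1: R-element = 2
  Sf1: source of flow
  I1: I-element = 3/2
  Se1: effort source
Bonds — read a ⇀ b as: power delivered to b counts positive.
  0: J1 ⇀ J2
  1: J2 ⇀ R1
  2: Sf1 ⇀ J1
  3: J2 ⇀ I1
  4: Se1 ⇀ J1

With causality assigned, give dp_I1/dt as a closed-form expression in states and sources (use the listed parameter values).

dp_I1/dt = E_Se1 - 4*p_I1/3

β2 |Sf1  (source Sf1 imposes f)
β4 |J1  (source Se1 imposes e)
β0 |J2  (common-e at J1 fixed by 4)
β3 |I1  (I1: I, integral causality)
β1 |J2  (1-jn J2 has f-setter on 3)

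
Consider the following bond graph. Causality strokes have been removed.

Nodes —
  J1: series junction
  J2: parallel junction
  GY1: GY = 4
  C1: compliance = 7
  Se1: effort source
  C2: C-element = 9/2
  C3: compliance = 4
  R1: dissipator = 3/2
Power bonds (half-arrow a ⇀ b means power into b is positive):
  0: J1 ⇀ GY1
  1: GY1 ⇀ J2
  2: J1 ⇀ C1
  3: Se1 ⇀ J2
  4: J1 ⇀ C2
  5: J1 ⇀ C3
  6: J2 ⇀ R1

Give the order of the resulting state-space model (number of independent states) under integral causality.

bond 3 stroke at J2  (Se1 fixes effort; stroke away)
bond 1 stroke at GY1  (common-e at J2 fixed by 3)
bond 6 stroke at R1  (common-e at J2 fixed by 3)
bond 0 stroke at GY1  (through GY1, causality inverts; strokes same side of GY1)
bond 2 stroke at J1  (J1: bond 0 brought flow, rest push out)
bond 4 stroke at J1  (1-jn J1 has f-setter on 0)
bond 5 stroke at J1  (J1 flow already set via bond 0)

3  (C1, C2, C3 all integral)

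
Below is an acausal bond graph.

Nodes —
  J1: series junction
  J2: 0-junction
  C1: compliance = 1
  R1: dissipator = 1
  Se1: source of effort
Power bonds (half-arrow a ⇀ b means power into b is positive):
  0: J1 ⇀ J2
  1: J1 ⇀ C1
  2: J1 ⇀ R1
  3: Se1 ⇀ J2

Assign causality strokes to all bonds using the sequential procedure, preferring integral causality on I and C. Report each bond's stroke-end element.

β3 stroke→J2  (source Se1 imposes e)
β0 stroke→J1  (common-e at J2 fixed by 3)
β1 stroke→J1  (C1 integral (e out))
β2 stroke→R1  (only one flow-in slot at J1)

bond 0 stroke→J1
bond 1 stroke→J1
bond 2 stroke→R1
bond 3 stroke→J2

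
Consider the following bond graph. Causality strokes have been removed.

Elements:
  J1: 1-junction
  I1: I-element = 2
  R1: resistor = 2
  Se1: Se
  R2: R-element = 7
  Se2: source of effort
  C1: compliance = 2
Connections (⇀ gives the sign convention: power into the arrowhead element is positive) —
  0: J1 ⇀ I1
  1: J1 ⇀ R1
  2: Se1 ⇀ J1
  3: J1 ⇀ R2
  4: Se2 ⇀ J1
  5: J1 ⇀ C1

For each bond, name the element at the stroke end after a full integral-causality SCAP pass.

β0 →I1
β1 →J1
β2 →J1
β3 →J1
β4 →J1
β5 →J1

b2 stroke at J1  (Se1 fixes effort; stroke away)
b4 stroke at J1  (Se2 fixes effort; stroke away)
b0 stroke at I1  (I1 outputs flow p/I1)
b1 stroke at J1  (J1 flow already set via bond 0)
b3 stroke at J1  (common-f at J1 fixed by 0)
b5 stroke at J1  (common-f at J1 fixed by 0)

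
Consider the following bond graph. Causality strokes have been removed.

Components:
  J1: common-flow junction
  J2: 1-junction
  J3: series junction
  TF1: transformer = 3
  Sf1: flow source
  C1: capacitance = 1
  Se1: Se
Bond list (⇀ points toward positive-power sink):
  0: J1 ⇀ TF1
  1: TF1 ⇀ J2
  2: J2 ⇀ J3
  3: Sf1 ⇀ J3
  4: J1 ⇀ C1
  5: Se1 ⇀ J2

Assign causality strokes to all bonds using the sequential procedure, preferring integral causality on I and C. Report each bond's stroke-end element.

b3 |Sf1  (Sf1 fixes flow; stroke at Sf1)
b5 |J2  (Se1 fixes effort; stroke away)
b2 |J3  (J3: bond 3 brought flow, rest push out)
b1 |J2  (common-f at J2 fixed by 2)
b0 |TF1  (TF TF1: opposite of bond 1)
b4 |J1  (J1 flow already set via bond 0)

β0 stroke→TF1
β1 stroke→J2
β2 stroke→J3
β3 stroke→Sf1
β4 stroke→J1
β5 stroke→J2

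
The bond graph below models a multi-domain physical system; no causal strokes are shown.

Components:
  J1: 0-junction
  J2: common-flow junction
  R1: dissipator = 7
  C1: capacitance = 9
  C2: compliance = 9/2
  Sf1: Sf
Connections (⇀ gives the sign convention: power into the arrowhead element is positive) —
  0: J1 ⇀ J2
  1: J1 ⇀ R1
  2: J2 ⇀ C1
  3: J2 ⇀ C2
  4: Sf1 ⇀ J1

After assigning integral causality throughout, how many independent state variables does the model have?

2  (C1, C2 all integral)

#4 stroke at Sf1  (source Sf1 imposes f)
#2 stroke at J2  (C1 integral (e out))
#3 stroke at J2  (C2 integral (e out))
#0 stroke at J1  (J2 needs exactly one f-in)
#1 stroke at R1  (J1: bond 0 brought effort, rest push out)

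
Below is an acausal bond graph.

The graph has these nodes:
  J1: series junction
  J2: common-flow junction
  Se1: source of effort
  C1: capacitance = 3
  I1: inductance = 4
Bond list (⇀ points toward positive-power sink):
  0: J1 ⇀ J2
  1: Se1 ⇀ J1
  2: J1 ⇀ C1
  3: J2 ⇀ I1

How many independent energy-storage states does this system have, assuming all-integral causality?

bond 1 |J1  (Se1 (Se) sets effort on bond)
bond 2 |J1  (C1 integral (e out))
bond 0 |J2  (J1: last free bond brings flow in)
bond 3 |I1  (J2 needs exactly one f-in)

2  (C1, I1 all integral)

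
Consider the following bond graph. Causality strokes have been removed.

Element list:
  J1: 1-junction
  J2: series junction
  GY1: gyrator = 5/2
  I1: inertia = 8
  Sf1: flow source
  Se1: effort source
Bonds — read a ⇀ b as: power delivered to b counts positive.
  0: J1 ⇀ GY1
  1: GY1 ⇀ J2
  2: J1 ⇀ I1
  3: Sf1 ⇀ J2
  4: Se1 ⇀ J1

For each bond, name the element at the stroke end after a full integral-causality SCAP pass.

b3 →Sf1  (Sf1 (Sf) sets flow on bond)
b4 →J1  (Se1 fixes effort; stroke away)
b1 →J2  (1-jn J2 has f-setter on 3)
b0 →J1  (GY GY1: same side as bond 1)
b2 →I1  (only one flow-in slot at J1)

bond 0 stroke at J1
bond 1 stroke at J2
bond 2 stroke at I1
bond 3 stroke at Sf1
bond 4 stroke at J1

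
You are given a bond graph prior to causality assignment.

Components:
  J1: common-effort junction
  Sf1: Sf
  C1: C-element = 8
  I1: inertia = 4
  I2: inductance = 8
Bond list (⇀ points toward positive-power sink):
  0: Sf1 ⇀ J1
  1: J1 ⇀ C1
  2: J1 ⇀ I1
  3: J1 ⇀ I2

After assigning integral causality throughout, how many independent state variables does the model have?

β0 stroke at Sf1  (Sf1 (Sf) sets flow on bond)
β1 stroke at J1  (C1 outputs effort q/C1)
β2 stroke at I1  (J1 effort already set via bond 1)
β3 stroke at I2  (J1 effort already set via bond 1)

3  (C1, I1, I2 all integral)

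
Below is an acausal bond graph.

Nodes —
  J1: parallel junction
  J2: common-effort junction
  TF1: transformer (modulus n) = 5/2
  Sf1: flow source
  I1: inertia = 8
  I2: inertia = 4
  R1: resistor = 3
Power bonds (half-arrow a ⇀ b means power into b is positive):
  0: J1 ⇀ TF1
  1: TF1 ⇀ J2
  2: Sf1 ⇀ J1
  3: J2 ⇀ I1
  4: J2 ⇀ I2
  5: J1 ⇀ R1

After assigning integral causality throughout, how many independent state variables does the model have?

2  (I1, I2 all integral)

β2 stroke at Sf1  (Sf1: flow source, stroke at near end)
β3 stroke at I1  (prefer integral on I1)
β4 stroke at I2  (I2 integral (f out))
β1 stroke at J2  (J2 needs exactly one e-in)
β0 stroke at TF1  (TF1 one-in-one-out from 1)
β5 stroke at J1  (only one effort-in slot at J1)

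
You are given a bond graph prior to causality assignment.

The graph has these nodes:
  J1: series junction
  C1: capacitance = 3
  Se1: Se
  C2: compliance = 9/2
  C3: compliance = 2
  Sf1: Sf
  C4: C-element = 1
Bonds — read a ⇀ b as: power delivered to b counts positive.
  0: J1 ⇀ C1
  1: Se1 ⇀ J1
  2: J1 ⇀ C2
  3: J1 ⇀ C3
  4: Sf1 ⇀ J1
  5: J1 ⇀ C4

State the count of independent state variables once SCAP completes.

4  (C1, C2, C3, C4 all integral)

β1 |J1  (Se1: effort source, stroke at far end)
β4 |Sf1  (Sf1 fixes flow; stroke at Sf1)
β0 |J1  (J1: bond 4 brought flow, rest push out)
β2 |J1  (1-jn J1 has f-setter on 4)
β3 |J1  (common-f at J1 fixed by 4)
β5 |J1  (common-f at J1 fixed by 4)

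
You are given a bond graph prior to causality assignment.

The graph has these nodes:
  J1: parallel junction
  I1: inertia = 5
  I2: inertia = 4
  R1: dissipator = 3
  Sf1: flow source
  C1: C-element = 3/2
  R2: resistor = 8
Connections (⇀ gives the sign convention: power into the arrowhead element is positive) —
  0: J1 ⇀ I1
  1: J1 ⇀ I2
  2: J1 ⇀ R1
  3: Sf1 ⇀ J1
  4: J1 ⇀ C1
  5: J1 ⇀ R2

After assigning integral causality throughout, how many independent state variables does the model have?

3  (C1, I1, I2 all integral)

bond 3 stroke→Sf1  (Sf1 fixes flow; stroke at Sf1)
bond 0 stroke→I1  (I1 outputs flow p/I1)
bond 1 stroke→I2  (prefer integral on I2)
bond 4 stroke→J1  (C1 outputs effort q/C1)
bond 2 stroke→R1  (0-jn J1 has e-setter on 4)
bond 5 stroke→R2  (0-jn J1 has e-setter on 4)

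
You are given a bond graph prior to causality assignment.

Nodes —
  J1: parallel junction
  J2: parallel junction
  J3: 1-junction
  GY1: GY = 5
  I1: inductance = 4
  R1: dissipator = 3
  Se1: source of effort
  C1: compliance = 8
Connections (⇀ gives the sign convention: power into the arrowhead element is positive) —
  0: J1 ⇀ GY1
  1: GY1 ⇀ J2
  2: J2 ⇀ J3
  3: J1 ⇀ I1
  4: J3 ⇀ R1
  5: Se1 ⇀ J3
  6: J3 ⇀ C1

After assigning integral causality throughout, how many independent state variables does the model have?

2  (C1, I1 all integral)

b5 stroke→J3  (Se1 fixes effort; stroke away)
b3 stroke→I1  (prefer integral on I1)
b0 stroke→J1  (J1 needs exactly one e-in)
b1 stroke→J2  (through GY1, causality inverts; strokes same side of GY1)
b2 stroke→J3  (0-jn J2 has e-setter on 1)
b6 stroke→J3  (C1: C, integral causality)
b4 stroke→R1  (only one flow-in slot at J3)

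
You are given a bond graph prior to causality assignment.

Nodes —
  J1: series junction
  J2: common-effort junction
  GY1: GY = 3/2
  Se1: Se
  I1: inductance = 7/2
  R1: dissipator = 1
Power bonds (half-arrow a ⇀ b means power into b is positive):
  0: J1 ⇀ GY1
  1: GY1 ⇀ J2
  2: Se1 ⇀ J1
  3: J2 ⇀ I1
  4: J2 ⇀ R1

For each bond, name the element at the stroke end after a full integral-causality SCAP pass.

bond 2 →J1  (source Se1 imposes e)
bond 0 →GY1  (J1 needs exactly one f-in)
bond 1 →GY1  (GY GY1: same side as bond 0)
bond 3 →I1  (prefer integral on I1)
bond 4 →J2  (J2 needs exactly one e-in)

b0 stroke at GY1
b1 stroke at GY1
b2 stroke at J1
b3 stroke at I1
b4 stroke at J2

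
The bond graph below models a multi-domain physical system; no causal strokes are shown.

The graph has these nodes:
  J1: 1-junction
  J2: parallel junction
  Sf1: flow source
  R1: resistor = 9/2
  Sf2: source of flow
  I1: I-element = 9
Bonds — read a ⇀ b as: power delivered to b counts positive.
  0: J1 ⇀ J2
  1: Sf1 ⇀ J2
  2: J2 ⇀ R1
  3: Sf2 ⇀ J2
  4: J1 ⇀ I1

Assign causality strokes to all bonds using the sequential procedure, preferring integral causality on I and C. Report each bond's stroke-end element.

β1 stroke→Sf1  (source Sf1 imposes f)
β3 stroke→Sf2  (Sf2 (Sf) sets flow on bond)
β4 stroke→I1  (I1: I, integral causality)
β0 stroke→J1  (1-jn J1 has f-setter on 4)
β2 stroke→J2  (only one effort-in slot at J2)

#0 |J1
#1 |Sf1
#2 |J2
#3 |Sf2
#4 |I1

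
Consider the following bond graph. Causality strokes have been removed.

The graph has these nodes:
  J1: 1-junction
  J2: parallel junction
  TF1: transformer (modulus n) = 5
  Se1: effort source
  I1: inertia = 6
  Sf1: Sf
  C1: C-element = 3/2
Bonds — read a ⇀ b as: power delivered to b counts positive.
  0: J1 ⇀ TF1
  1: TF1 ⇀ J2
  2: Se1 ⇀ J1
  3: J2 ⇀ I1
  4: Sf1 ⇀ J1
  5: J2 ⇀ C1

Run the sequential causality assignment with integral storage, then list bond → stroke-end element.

β0 |J1
β1 |TF1
β2 |J1
β3 |I1
β4 |Sf1
β5 |J2

#2 →J1  (Se1 fixes effort; stroke away)
#4 →Sf1  (source Sf1 imposes f)
#0 →J1  (1-jn J1 has f-setter on 4)
#1 →TF1  (through TF1, causality passes straight; one stroke at TF1)
#3 →I1  (prefer integral on I1)
#5 →J2  (J2 needs exactly one e-in)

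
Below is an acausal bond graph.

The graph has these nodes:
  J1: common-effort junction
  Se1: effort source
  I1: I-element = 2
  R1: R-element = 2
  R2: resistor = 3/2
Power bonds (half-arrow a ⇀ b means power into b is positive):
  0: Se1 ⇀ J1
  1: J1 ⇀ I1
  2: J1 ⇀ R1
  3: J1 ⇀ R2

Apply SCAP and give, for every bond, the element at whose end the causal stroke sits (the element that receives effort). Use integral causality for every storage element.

#0 →J1
#1 →I1
#2 →R1
#3 →R2

β0 |J1  (source Se1 imposes e)
β1 |I1  (J1 effort already set via bond 0)
β2 |R1  (J1: bond 0 brought effort, rest push out)
β3 |R2  (J1: bond 0 brought effort, rest push out)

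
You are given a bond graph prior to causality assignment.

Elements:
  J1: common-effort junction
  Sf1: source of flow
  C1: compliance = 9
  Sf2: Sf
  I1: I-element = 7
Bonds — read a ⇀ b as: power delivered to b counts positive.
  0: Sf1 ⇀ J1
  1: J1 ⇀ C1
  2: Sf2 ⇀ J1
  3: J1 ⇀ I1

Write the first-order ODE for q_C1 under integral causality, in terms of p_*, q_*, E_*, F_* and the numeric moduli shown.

dq_C1/dt = F_Sf1 + F_Sf2 - p_I1/7

#0 stroke at Sf1  (Sf1 (Sf) sets flow on bond)
#2 stroke at Sf2  (Sf2: flow source, stroke at near end)
#1 stroke at J1  (C1 outputs effort q/C1)
#3 stroke at I1  (0-jn J1 has e-setter on 1)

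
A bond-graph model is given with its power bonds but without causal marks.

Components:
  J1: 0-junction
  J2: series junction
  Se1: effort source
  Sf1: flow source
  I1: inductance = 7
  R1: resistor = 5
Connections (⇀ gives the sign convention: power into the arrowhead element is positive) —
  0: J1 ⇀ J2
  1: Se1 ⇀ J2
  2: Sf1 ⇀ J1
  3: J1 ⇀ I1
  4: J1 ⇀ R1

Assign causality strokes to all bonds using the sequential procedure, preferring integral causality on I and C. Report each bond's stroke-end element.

#0 →J1
#1 →J2
#2 →Sf1
#3 →I1
#4 →R1

#1 |J2  (Se1 fixes effort; stroke away)
#2 |Sf1  (Sf1: flow source, stroke at near end)
#0 |J1  (J2 needs exactly one f-in)
#3 |I1  (0-jn J1 has e-setter on 0)
#4 |R1  (J1 effort already set via bond 0)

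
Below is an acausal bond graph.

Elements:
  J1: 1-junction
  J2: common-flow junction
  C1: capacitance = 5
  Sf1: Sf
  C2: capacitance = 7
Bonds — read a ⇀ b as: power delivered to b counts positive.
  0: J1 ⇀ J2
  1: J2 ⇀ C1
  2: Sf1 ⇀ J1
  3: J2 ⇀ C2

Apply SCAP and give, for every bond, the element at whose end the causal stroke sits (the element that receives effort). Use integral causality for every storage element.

#2 stroke at Sf1  (Sf1 fixes flow; stroke at Sf1)
#0 stroke at J1  (common-f at J1 fixed by 2)
#1 stroke at J2  (1-jn J2 has f-setter on 0)
#3 stroke at J2  (1-jn J2 has f-setter on 0)

β0 stroke→J1
β1 stroke→J2
β2 stroke→Sf1
β3 stroke→J2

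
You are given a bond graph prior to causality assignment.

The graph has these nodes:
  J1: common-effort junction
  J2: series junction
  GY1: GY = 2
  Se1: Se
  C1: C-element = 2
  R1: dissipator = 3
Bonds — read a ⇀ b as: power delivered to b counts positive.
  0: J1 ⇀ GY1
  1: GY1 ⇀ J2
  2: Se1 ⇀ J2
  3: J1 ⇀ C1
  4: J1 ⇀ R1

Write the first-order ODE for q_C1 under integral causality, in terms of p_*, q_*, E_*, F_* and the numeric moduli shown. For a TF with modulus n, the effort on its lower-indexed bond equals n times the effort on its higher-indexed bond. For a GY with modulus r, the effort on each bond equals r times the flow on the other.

β2 →J2  (Se1 fixes effort; stroke away)
β1 →GY1  (J2 needs exactly one f-in)
β0 →GY1  (GY GY1: same side as bond 1)
β3 →J1  (C1: C, integral causality)
β4 →R1  (common-e at J1 fixed by 3)

dq_C1/dt = E_Se1/2 - q_C1/6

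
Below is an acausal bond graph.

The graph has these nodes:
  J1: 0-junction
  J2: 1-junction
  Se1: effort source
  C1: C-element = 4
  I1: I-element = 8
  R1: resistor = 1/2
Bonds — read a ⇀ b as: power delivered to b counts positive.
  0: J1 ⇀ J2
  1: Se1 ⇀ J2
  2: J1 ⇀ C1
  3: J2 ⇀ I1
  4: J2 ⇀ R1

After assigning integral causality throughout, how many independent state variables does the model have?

2  (C1, I1 all integral)

b1 stroke at J2  (Se1: effort source, stroke at far end)
b2 stroke at J1  (C1 outputs effort q/C1)
b0 stroke at J2  (0-jn J1 has e-setter on 2)
b3 stroke at I1  (prefer integral on I1)
b4 stroke at J2  (1-jn J2 has f-setter on 3)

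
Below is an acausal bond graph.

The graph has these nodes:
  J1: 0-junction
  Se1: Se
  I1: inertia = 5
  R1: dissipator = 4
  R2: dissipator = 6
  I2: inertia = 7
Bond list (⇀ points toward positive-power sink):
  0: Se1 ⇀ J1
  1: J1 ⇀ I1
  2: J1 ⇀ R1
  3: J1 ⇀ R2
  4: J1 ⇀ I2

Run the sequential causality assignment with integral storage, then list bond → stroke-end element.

bond 0 |J1  (Se1 (Se) sets effort on bond)
bond 1 |I1  (J1 effort already set via bond 0)
bond 2 |R1  (common-e at J1 fixed by 0)
bond 3 |R2  (J1 effort already set via bond 0)
bond 4 |I2  (0-jn J1 has e-setter on 0)

#0 stroke at J1
#1 stroke at I1
#2 stroke at R1
#3 stroke at R2
#4 stroke at I2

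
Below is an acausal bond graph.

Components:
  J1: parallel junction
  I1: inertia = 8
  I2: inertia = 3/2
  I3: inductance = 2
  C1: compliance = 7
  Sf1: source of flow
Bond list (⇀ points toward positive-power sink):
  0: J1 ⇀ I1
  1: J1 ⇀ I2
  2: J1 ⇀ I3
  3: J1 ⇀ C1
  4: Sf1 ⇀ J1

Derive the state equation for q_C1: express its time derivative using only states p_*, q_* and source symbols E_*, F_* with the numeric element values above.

b4 →Sf1  (source Sf1 imposes f)
b0 →I1  (I1: I, integral causality)
b1 →I2  (prefer integral on I2)
b2 →I3  (I3: I, integral causality)
b3 →J1  (J1 needs exactly one e-in)

dq_C1/dt = F_Sf1 - p_I1/8 - 2*p_I2/3 - p_I3/2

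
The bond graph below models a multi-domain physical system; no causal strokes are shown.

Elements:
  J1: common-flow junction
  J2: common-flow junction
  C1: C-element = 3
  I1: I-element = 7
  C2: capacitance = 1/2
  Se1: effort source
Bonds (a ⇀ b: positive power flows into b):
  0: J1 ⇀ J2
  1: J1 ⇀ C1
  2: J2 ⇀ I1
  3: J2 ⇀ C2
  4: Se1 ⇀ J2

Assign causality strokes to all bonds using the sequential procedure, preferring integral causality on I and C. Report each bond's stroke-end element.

#0 |J2
#1 |J1
#2 |I1
#3 |J2
#4 |J2

β4 |J2  (Se1 fixes effort; stroke away)
β1 |J1  (C1 integral (e out))
β0 |J2  (J1: last free bond brings flow in)
β2 |I1  (prefer integral on I1)
β3 |J2  (common-f at J2 fixed by 2)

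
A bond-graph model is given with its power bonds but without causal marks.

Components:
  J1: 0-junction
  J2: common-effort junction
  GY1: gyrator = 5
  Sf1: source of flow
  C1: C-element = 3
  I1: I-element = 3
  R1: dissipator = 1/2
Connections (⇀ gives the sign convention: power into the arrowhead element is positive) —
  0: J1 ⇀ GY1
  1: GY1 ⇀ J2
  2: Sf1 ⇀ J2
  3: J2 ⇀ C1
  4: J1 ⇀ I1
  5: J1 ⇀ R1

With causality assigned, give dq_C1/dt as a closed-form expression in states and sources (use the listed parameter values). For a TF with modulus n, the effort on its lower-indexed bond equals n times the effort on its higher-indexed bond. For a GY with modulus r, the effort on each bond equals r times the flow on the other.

#2 |Sf1  (Sf1 fixes flow; stroke at Sf1)
#3 |J2  (C1 outputs effort q/C1)
#1 |GY1  (J2 effort already set via bond 3)
#0 |GY1  (GY1: gyrator matches bond 1)
#4 |I1  (prefer integral on I1)
#5 |J1  (J1: last free bond brings effort in)

dq_C1/dt = F_Sf1 - p_I1/30 - q_C1/150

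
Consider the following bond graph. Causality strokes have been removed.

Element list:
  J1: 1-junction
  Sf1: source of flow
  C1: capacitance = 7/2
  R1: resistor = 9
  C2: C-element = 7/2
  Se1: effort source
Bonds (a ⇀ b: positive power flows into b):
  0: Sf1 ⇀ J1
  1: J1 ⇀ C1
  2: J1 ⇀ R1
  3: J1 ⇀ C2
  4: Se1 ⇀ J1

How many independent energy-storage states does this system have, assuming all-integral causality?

2  (C1, C2 all integral)

#0 stroke→Sf1  (Sf1 (Sf) sets flow on bond)
#4 stroke→J1  (Se1 fixes effort; stroke away)
#1 stroke→J1  (1-jn J1 has f-setter on 0)
#2 stroke→J1  (J1: bond 0 brought flow, rest push out)
#3 stroke→J1  (J1: bond 0 brought flow, rest push out)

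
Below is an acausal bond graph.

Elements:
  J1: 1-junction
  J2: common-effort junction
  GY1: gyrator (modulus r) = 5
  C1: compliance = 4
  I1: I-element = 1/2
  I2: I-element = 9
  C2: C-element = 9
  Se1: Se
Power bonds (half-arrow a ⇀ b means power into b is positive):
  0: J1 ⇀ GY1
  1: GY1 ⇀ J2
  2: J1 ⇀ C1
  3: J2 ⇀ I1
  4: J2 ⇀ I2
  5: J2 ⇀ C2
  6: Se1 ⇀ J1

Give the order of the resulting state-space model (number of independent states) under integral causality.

b6 →J1  (source Se1 imposes e)
b2 →J1  (C1 integral (e out))
b0 →GY1  (J1 needs exactly one f-in)
b1 →GY1  (GY1 both-in/both-out from 0)
b3 →I1  (prefer integral on I1)
b4 →I2  (I2 outputs flow p/I2)
b5 →J2  (closing 0-jn rule on J2)

4  (C1, C2, I1, I2 all integral)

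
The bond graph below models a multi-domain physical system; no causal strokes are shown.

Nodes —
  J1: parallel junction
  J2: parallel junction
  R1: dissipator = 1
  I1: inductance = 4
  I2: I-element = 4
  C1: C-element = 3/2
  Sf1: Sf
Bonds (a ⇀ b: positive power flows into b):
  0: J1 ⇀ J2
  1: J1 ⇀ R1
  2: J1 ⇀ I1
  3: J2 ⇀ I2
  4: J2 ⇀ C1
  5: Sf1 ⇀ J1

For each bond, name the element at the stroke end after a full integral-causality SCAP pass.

β0 |J1
β1 |R1
β2 |I1
β3 |I2
β4 |J2
β5 |Sf1

b5 stroke at Sf1  (Sf1 fixes flow; stroke at Sf1)
b2 stroke at I1  (I1 outputs flow p/I1)
b3 stroke at I2  (I2 outputs flow p/I2)
b4 stroke at J2  (prefer integral on C1)
b0 stroke at J1  (J2 effort already set via bond 4)
b1 stroke at R1  (J1: bond 0 brought effort, rest push out)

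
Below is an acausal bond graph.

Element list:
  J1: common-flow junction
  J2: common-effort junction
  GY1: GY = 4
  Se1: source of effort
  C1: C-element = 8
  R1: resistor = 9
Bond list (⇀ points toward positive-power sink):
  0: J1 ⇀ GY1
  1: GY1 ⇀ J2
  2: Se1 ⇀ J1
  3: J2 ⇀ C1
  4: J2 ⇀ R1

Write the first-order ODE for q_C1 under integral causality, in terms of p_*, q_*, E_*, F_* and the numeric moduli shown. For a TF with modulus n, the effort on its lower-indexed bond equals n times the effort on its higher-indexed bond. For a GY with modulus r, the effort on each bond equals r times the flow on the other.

#2 |J1  (Se1 (Se) sets effort on bond)
#0 |GY1  (closing 1-jn rule on J1)
#1 |GY1  (GY1: gyrator matches bond 0)
#3 |J2  (C1 integral (e out))
#4 |R1  (J2: bond 3 brought effort, rest push out)

dq_C1/dt = E_Se1/4 - q_C1/72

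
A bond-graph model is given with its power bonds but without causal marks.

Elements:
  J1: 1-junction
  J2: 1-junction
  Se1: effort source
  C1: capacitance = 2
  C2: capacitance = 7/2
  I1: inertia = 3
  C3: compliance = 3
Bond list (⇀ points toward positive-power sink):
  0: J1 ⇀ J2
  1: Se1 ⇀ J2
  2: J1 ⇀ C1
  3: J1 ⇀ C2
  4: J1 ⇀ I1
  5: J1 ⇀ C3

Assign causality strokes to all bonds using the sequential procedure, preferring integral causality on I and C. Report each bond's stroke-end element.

#0 stroke→J1
#1 stroke→J2
#2 stroke→J1
#3 stroke→J1
#4 stroke→I1
#5 stroke→J1

β1 →J2  (Se1 fixes effort; stroke away)
β0 →J1  (J2: last free bond brings flow in)
β2 →J1  (C1 integral (e out))
β3 →J1  (C2 outputs effort q/C2)
β4 →I1  (prefer integral on I1)
β5 →J1  (J1: bond 4 brought flow, rest push out)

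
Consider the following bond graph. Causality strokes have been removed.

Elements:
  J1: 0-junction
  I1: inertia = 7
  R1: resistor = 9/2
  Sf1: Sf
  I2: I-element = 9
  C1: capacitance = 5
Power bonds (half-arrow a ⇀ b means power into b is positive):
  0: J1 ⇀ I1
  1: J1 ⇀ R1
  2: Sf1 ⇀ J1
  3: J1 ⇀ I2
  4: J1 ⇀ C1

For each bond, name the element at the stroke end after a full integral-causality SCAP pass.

b0 stroke→I1
b1 stroke→R1
b2 stroke→Sf1
b3 stroke→I2
b4 stroke→J1

bond 2 |Sf1  (Sf1 (Sf) sets flow on bond)
bond 0 |I1  (I1: I, integral causality)
bond 3 |I2  (prefer integral on I2)
bond 4 |J1  (prefer integral on C1)
bond 1 |R1  (J1 effort already set via bond 4)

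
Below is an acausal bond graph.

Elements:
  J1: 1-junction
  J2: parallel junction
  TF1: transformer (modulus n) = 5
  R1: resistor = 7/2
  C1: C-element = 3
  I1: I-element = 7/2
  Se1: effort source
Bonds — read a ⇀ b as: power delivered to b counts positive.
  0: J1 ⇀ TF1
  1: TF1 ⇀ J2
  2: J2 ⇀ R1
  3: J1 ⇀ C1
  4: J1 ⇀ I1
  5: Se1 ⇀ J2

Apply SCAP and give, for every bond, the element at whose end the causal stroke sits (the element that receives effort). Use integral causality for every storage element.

bond 5 →J2  (Se1 fixes effort; stroke away)
bond 1 →TF1  (J2 effort already set via bond 5)
bond 2 →R1  (0-jn J2 has e-setter on 5)
bond 0 →J1  (TF1: transformer flips bond 1)
bond 3 →J1  (prefer integral on C1)
bond 4 →I1  (J1 needs exactly one f-in)

#0 stroke at J1
#1 stroke at TF1
#2 stroke at R1
#3 stroke at J1
#4 stroke at I1
#5 stroke at J2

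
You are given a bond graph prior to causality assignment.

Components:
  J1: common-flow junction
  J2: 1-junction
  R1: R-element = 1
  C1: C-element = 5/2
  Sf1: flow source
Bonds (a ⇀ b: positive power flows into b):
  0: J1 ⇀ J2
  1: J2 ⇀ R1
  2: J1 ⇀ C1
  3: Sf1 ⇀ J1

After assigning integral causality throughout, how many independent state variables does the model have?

β3 stroke→Sf1  (Sf1: flow source, stroke at near end)
β0 stroke→J1  (common-f at J1 fixed by 3)
β2 stroke→J1  (common-f at J1 fixed by 3)
β1 stroke→J2  (common-f at J2 fixed by 0)

1  (C1 all integral)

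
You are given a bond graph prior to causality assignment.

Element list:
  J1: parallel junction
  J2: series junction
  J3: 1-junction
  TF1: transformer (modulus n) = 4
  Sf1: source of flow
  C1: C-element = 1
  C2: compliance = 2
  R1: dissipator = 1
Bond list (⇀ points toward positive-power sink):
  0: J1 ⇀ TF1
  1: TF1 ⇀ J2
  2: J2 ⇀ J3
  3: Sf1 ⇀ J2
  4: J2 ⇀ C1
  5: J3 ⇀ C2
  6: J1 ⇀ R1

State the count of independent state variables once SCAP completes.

2  (C1, C2 all integral)

#3 →Sf1  (source Sf1 imposes f)
#1 →J2  (J2: bond 3 brought flow, rest push out)
#2 →J2  (common-f at J2 fixed by 3)
#4 →J2  (J2: bond 3 brought flow, rest push out)
#5 →J3  (1-jn J3 has f-setter on 2)
#0 →TF1  (through TF1, causality passes straight; one stroke at TF1)
#6 →J1  (only one effort-in slot at J1)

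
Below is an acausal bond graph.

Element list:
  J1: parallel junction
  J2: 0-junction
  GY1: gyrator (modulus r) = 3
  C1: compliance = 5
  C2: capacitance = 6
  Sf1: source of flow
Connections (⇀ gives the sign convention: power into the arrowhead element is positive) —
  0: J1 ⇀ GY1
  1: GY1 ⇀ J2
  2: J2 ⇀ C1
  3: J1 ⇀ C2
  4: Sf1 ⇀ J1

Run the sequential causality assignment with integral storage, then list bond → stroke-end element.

b4 →Sf1  (Sf1 fixes flow; stroke at Sf1)
b2 →J2  (C1: C, integral causality)
b1 →GY1  (J2: bond 2 brought effort, rest push out)
b0 →GY1  (GY1 both-in/both-out from 1)
b3 →J1  (only one effort-in slot at J1)

#0 stroke at GY1
#1 stroke at GY1
#2 stroke at J2
#3 stroke at J1
#4 stroke at Sf1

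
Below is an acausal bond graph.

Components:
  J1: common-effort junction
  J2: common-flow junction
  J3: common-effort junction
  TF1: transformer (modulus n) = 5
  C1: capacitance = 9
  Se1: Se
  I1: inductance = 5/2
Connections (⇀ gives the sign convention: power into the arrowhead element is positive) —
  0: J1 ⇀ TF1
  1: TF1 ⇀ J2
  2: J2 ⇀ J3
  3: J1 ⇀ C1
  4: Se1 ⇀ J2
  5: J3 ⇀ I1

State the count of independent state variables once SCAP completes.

2  (C1, I1 all integral)

bond 4 stroke at J2  (Se1 (Se) sets effort on bond)
bond 3 stroke at J1  (C1 integral (e out))
bond 0 stroke at TF1  (J1: bond 3 brought effort, rest push out)
bond 1 stroke at J2  (TF1: transformer flips bond 0)
bond 2 stroke at J3  (only one flow-in slot at J2)
bond 5 stroke at I1  (0-jn J3 has e-setter on 2)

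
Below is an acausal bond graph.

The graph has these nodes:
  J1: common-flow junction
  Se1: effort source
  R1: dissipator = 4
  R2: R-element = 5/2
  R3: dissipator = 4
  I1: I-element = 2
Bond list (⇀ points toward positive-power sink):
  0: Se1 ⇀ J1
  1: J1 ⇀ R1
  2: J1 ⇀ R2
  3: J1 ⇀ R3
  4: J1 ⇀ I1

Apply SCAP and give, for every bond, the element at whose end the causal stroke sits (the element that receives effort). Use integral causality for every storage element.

bond 0 stroke at J1  (Se1: effort source, stroke at far end)
bond 4 stroke at I1  (I1 integral (f out))
bond 1 stroke at J1  (common-f at J1 fixed by 4)
bond 2 stroke at J1  (J1: bond 4 brought flow, rest push out)
bond 3 stroke at J1  (common-f at J1 fixed by 4)

b0 →J1
b1 →J1
b2 →J1
b3 →J1
b4 →I1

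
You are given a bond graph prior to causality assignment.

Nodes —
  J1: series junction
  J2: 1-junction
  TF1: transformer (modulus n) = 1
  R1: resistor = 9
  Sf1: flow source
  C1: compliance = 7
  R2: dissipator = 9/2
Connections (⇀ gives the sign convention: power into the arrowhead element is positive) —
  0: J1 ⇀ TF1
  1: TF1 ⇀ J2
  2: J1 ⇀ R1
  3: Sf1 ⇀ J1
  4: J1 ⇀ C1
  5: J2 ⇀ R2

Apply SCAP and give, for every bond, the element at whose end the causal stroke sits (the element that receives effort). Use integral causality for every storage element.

bond 0 stroke at J1
bond 1 stroke at TF1
bond 2 stroke at J1
bond 3 stroke at Sf1
bond 4 stroke at J1
bond 5 stroke at J2

β3 stroke→Sf1  (Sf1 fixes flow; stroke at Sf1)
β0 stroke→J1  (common-f at J1 fixed by 3)
β2 stroke→J1  (J1: bond 3 brought flow, rest push out)
β4 stroke→J1  (J1: bond 3 brought flow, rest push out)
β1 stroke→TF1  (through TF1, causality passes straight; one stroke at TF1)
β5 stroke→J2  (1-jn J2 has f-setter on 1)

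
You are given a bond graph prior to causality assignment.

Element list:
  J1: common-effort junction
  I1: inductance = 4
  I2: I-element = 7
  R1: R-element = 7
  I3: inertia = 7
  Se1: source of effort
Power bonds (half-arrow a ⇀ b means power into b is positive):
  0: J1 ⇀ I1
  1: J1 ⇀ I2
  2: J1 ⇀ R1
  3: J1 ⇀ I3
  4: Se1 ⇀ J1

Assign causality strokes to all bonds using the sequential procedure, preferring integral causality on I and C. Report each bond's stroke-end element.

β0 |I1
β1 |I2
β2 |R1
β3 |I3
β4 |J1

bond 4 stroke→J1  (Se1: effort source, stroke at far end)
bond 0 stroke→I1  (J1: bond 4 brought effort, rest push out)
bond 1 stroke→I2  (J1 effort already set via bond 4)
bond 2 stroke→R1  (common-e at J1 fixed by 4)
bond 3 stroke→I3  (J1: bond 4 brought effort, rest push out)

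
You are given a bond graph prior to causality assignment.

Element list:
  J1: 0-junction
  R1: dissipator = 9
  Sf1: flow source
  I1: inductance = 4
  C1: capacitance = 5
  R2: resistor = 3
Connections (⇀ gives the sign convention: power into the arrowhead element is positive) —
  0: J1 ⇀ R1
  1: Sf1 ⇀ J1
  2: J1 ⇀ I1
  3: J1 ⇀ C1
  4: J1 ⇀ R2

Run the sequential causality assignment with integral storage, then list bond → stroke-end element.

b1 |Sf1  (Sf1 (Sf) sets flow on bond)
b2 |I1  (I1 integral (f out))
b3 |J1  (C1 outputs effort q/C1)
b0 |R1  (0-jn J1 has e-setter on 3)
b4 |R2  (0-jn J1 has e-setter on 3)

#0 stroke→R1
#1 stroke→Sf1
#2 stroke→I1
#3 stroke→J1
#4 stroke→R2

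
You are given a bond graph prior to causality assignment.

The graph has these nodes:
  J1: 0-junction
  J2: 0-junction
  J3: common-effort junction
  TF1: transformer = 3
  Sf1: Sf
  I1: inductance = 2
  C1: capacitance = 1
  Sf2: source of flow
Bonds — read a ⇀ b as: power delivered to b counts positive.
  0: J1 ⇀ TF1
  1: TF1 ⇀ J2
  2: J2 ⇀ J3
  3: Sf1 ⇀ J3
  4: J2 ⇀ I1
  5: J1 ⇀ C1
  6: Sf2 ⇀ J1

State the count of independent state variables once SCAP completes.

#3 |Sf1  (Sf1: flow source, stroke at near end)
#6 |Sf2  (Sf2 fixes flow; stroke at Sf2)
#2 |J3  (J3 needs exactly one e-in)
#4 |I1  (I1 outputs flow p/I1)
#1 |J2  (only one effort-in slot at J2)
#0 |TF1  (TF TF1: opposite of bond 1)
#5 |J1  (J1 needs exactly one e-in)

2  (C1, I1 all integral)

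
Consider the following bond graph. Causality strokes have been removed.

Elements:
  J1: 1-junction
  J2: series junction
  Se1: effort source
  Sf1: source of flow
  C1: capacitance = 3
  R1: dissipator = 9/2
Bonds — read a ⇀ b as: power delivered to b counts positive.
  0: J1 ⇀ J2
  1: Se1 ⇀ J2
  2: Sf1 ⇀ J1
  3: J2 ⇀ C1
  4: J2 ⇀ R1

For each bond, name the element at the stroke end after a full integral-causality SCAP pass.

bond 0 →J1
bond 1 →J2
bond 2 →Sf1
bond 3 →J2
bond 4 →J2

#1 stroke at J2  (Se1 fixes effort; stroke away)
#2 stroke at Sf1  (source Sf1 imposes f)
#0 stroke at J1  (J1 flow already set via bond 2)
#3 stroke at J2  (1-jn J2 has f-setter on 0)
#4 stroke at J2  (J2 flow already set via bond 0)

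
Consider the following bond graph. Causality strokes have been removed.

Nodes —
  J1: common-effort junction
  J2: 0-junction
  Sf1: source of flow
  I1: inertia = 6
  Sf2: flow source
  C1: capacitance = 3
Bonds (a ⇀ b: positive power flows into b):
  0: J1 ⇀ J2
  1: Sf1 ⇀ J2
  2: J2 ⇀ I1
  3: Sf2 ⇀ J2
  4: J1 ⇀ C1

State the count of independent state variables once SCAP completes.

2  (C1, I1 all integral)

bond 1 stroke→Sf1  (Sf1 (Sf) sets flow on bond)
bond 3 stroke→Sf2  (Sf2 fixes flow; stroke at Sf2)
bond 2 stroke→I1  (I1 integral (f out))
bond 0 stroke→J2  (only one effort-in slot at J2)
bond 4 stroke→J1  (J1 needs exactly one e-in)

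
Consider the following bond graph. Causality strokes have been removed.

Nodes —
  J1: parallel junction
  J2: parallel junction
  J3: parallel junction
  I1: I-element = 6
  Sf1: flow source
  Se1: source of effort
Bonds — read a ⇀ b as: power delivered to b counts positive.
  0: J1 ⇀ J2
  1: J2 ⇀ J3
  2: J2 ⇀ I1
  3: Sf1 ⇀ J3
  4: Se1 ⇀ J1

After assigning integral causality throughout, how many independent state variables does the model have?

1  (I1 all integral)

bond 3 |Sf1  (Sf1 (Sf) sets flow on bond)
bond 4 |J1  (Se1 fixes effort; stroke away)
bond 0 |J2  (common-e at J1 fixed by 4)
bond 1 |J3  (0-jn J2 has e-setter on 0)
bond 2 |I1  (J2: bond 0 brought effort, rest push out)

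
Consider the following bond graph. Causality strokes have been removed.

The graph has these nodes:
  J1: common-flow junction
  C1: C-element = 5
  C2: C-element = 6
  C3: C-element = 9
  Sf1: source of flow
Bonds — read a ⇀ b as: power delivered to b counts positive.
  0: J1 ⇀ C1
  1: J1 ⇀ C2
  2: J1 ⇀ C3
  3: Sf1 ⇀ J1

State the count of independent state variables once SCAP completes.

bond 3 stroke at Sf1  (source Sf1 imposes f)
bond 0 stroke at J1  (J1: bond 3 brought flow, rest push out)
bond 1 stroke at J1  (common-f at J1 fixed by 3)
bond 2 stroke at J1  (1-jn J1 has f-setter on 3)

3  (C1, C2, C3 all integral)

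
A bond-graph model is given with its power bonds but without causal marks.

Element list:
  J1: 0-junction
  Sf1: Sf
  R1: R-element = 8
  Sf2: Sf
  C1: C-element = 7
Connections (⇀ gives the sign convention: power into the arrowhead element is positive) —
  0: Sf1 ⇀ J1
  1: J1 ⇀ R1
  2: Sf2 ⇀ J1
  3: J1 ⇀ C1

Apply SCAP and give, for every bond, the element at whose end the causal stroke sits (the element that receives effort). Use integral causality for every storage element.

bond 0 |Sf1  (Sf1: flow source, stroke at near end)
bond 2 |Sf2  (source Sf2 imposes f)
bond 3 |J1  (prefer integral on C1)
bond 1 |R1  (common-e at J1 fixed by 3)

b0 →Sf1
b1 →R1
b2 →Sf2
b3 →J1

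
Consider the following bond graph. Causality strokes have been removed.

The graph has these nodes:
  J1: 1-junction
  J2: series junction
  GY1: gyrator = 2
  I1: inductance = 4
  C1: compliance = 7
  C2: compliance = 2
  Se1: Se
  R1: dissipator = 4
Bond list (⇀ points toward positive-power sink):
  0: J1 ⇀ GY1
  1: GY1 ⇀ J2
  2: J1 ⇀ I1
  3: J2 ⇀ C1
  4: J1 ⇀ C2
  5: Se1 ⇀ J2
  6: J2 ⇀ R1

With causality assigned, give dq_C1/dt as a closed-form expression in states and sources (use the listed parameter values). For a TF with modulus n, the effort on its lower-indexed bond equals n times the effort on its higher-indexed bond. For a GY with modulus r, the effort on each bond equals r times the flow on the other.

bond 5 →J2  (Se1 fixes effort; stroke away)
bond 2 →I1  (I1 outputs flow p/I1)
bond 0 →J1  (J1 flow already set via bond 2)
bond 4 →J1  (1-jn J1 has f-setter on 2)
bond 1 →J2  (GY1 both-in/both-out from 0)
bond 3 →J2  (C1: C, integral causality)
bond 6 →R1  (J2: last free bond brings flow in)

dq_C1/dt = E_Se1/4 + p_I1/8 - q_C1/28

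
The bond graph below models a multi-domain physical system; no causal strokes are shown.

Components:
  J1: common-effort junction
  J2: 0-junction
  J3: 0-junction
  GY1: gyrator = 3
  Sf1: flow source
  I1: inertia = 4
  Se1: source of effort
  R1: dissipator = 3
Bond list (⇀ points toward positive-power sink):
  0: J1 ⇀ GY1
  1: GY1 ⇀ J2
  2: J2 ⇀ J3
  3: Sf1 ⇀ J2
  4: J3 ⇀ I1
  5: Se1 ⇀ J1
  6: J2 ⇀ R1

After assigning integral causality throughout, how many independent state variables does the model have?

#3 →Sf1  (source Sf1 imposes f)
#5 →J1  (Se1: effort source, stroke at far end)
#0 →GY1  (common-e at J1 fixed by 5)
#1 →GY1  (through GY1, causality inverts; strokes same side of GY1)
#4 →I1  (prefer integral on I1)
#2 →J3  (closing 0-jn rule on J3)
#6 →J2  (closing 0-jn rule on J2)

1  (I1 all integral)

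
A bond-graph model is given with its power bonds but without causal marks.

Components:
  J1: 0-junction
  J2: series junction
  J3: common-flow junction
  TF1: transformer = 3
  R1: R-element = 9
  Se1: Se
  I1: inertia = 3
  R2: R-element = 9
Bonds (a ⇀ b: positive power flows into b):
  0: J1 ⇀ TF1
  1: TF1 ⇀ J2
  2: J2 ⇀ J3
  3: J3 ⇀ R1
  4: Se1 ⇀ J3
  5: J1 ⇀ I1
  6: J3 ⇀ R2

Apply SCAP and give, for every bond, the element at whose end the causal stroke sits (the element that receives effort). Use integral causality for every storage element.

b4 stroke at J3  (source Se1 imposes e)
b5 stroke at I1  (I1 outputs flow p/I1)
b0 stroke at J1  (only one effort-in slot at J1)
b1 stroke at TF1  (TF1: transformer flips bond 0)
b2 stroke at J2  (1-jn J2 has f-setter on 1)
b3 stroke at J3  (common-f at J3 fixed by 2)
b6 stroke at J3  (1-jn J3 has f-setter on 2)

#0 stroke→J1
#1 stroke→TF1
#2 stroke→J2
#3 stroke→J3
#4 stroke→J3
#5 stroke→I1
#6 stroke→J3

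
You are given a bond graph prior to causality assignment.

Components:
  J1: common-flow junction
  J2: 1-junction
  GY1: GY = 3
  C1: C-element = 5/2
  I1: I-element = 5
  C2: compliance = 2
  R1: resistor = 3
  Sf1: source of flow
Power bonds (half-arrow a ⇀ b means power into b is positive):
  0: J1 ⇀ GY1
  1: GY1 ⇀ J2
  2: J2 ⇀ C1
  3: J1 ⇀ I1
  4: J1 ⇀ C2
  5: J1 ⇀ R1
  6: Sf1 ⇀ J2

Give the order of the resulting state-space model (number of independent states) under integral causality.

3  (C1, C2, I1 all integral)

β6 →Sf1  (Sf1 (Sf) sets flow on bond)
β1 →J2  (common-f at J2 fixed by 6)
β2 →J2  (J2: bond 6 brought flow, rest push out)
β0 →J1  (GY1: gyrator matches bond 1)
β3 →I1  (I1 outputs flow p/I1)
β4 →J1  (1-jn J1 has f-setter on 3)
β5 →J1  (J1 flow already set via bond 3)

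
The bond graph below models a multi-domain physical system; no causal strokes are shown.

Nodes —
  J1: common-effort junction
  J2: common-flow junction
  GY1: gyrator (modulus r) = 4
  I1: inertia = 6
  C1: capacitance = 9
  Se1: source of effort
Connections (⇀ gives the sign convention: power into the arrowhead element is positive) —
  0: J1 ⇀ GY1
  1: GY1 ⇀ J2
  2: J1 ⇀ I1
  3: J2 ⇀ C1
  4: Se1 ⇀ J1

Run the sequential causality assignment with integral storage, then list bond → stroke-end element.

bond 0 stroke→GY1
bond 1 stroke→GY1
bond 2 stroke→I1
bond 3 stroke→J2
bond 4 stroke→J1

#4 stroke at J1  (Se1 fixes effort; stroke away)
#0 stroke at GY1  (common-e at J1 fixed by 4)
#2 stroke at I1  (common-e at J1 fixed by 4)
#1 stroke at GY1  (GY1 both-in/both-out from 0)
#3 stroke at J2  (1-jn J2 has f-setter on 1)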